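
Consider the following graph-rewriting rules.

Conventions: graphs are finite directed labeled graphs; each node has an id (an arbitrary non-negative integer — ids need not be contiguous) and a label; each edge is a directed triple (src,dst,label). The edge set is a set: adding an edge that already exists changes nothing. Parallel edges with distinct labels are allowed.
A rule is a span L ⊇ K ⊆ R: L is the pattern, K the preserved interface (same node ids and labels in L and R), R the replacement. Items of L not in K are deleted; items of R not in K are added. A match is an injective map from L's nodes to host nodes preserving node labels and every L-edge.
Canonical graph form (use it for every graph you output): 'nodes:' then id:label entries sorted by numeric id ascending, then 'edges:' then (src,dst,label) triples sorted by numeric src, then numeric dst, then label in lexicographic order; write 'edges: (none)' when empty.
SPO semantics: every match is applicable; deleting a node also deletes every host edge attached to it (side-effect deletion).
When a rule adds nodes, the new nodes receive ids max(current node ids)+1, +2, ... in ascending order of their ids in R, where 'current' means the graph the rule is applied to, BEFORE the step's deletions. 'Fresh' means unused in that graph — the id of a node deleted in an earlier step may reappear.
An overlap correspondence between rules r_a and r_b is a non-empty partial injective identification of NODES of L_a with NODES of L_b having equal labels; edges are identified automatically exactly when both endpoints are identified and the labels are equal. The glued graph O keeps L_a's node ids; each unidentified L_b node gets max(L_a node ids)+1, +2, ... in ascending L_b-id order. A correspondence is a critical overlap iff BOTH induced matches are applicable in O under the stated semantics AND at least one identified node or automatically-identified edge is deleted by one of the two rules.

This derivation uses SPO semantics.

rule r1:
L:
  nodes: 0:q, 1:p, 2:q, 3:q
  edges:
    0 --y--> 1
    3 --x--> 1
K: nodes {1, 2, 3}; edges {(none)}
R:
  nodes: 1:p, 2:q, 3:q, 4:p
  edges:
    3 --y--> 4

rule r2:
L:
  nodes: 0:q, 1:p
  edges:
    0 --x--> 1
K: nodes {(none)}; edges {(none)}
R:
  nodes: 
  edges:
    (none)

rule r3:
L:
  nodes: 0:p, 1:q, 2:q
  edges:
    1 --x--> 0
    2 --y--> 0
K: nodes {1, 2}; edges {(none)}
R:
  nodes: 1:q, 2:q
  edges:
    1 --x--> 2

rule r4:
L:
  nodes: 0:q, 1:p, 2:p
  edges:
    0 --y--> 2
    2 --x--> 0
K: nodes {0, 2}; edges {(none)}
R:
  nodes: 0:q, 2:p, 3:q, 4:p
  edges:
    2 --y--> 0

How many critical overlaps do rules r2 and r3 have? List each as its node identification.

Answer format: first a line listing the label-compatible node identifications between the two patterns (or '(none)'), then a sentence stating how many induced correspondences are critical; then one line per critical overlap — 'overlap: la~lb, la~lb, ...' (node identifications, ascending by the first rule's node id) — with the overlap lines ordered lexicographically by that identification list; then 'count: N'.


label-compatible node identifications between L(r2) and L(r3): 0~1, 0~2, 1~0
5 of the induced correspondences are critical overlaps of r2 and r3.
overlap: 0~1
overlap: 0~1, 1~0
overlap: 0~2
overlap: 0~2, 1~0
overlap: 1~0
count: 5


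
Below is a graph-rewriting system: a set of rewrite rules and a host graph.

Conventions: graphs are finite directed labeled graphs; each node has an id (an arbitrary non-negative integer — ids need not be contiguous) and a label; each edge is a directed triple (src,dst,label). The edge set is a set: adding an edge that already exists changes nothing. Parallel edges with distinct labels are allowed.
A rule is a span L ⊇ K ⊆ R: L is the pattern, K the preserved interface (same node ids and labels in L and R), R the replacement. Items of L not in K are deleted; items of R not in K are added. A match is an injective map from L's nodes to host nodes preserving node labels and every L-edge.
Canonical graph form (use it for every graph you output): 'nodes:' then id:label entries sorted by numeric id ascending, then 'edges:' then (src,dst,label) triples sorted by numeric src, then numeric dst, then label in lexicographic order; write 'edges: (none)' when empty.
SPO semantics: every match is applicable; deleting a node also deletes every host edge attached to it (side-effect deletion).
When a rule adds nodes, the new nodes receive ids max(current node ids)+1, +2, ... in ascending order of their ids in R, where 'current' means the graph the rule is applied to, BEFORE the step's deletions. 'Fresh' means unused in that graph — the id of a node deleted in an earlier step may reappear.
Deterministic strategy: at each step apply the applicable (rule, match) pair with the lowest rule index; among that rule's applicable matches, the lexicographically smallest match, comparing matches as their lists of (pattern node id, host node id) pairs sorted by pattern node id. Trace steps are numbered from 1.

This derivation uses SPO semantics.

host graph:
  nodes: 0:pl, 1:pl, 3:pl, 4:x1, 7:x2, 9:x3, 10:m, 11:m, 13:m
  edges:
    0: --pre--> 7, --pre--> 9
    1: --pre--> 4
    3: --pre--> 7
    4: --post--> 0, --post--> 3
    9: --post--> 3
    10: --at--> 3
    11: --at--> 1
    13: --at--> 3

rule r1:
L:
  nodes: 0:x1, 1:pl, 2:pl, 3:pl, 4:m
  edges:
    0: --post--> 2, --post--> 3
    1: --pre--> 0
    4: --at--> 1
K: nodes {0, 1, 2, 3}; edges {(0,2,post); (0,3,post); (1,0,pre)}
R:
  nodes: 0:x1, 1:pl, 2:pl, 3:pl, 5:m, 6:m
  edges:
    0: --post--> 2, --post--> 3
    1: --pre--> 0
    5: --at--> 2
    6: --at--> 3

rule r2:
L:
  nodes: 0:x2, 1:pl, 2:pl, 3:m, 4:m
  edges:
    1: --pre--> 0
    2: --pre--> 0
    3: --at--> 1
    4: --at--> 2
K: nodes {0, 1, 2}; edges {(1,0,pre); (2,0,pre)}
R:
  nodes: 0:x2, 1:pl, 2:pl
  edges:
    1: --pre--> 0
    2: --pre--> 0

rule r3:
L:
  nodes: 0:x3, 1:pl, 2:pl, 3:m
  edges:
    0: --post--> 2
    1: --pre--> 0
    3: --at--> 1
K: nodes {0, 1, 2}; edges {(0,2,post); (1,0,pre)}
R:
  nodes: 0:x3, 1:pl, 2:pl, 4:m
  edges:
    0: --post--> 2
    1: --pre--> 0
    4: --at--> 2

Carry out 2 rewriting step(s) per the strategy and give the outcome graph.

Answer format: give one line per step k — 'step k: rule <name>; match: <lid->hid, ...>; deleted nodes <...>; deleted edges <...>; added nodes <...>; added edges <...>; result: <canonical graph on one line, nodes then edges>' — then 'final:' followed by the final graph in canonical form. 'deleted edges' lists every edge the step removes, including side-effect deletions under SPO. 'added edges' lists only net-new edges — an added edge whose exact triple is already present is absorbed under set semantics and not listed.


step 1: rule r1; match: 0->4, 1->1, 2->0, 3->3, 4->11; deleted nodes 11; deleted edges (11,1,at); added nodes 14, 15; added edges (14,0,at); (15,3,at); result: nodes: 0:pl, 1:pl, 3:pl, 4:x1, 7:x2, 9:x3, 10:m, 13:m, 14:m, 15:m edges: (0,7,pre); (0,9,pre); (1,4,pre); (3,7,pre); (4,0,post); (4,3,post); (9,3,post); (10,3,at); (13,3,at); (14,0,at); (15,3,at)
step 2: rule r2; match: 0->7, 1->0, 2->3, 3->14, 4->10; deleted nodes 10, 14; deleted edges (10,3,at); (14,0,at); added nodes (none); added edges (none); result: nodes: 0:pl, 1:pl, 3:pl, 4:x1, 7:x2, 9:x3, 13:m, 15:m edges: (0,7,pre); (0,9,pre); (1,4,pre); (3,7,pre); (4,0,post); (4,3,post); (9,3,post); (13,3,at); (15,3,at)
final:
nodes: 0:pl, 1:pl, 3:pl, 4:x1, 7:x2, 9:x3, 13:m, 15:m
edges: (0,7,pre); (0,9,pre); (1,4,pre); (3,7,pre); (4,0,post); (4,3,post); (9,3,post); (13,3,at); (15,3,at)


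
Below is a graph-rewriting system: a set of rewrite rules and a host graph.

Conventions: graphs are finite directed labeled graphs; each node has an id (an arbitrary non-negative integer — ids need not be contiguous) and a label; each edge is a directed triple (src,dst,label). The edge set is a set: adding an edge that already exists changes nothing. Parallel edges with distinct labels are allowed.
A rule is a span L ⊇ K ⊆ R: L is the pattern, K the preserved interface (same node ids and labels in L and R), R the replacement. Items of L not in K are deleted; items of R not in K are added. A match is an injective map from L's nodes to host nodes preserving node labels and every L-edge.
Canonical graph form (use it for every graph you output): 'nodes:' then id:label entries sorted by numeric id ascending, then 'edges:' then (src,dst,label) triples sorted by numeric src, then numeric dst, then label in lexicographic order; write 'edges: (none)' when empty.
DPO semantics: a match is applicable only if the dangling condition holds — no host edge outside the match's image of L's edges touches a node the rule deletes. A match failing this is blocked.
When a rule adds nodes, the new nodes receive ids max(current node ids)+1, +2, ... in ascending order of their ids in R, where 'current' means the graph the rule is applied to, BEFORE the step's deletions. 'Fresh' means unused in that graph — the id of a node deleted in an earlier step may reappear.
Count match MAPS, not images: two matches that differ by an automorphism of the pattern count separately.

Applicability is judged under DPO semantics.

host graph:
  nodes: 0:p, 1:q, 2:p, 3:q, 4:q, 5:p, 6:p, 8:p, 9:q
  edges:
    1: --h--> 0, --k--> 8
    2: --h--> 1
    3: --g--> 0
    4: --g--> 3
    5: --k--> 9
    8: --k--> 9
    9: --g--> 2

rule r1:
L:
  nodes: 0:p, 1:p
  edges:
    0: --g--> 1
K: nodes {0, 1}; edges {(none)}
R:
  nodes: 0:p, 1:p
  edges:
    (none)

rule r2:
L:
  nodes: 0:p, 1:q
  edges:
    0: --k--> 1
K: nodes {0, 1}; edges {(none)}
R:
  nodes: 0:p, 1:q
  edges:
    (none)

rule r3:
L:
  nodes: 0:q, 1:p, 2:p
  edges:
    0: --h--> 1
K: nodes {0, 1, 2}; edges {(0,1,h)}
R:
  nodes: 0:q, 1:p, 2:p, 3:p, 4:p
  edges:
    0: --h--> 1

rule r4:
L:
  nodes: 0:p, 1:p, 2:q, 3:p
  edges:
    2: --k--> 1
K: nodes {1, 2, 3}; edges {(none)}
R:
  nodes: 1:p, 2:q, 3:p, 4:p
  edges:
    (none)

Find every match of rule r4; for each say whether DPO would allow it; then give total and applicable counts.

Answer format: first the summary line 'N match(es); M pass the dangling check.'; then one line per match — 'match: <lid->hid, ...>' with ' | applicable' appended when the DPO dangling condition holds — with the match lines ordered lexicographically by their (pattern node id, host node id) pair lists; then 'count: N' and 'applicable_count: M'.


12 match(es); 3 pass the dangling check.
match: 0->0, 1->8, 2->1, 3->2
match: 0->0, 1->8, 2->1, 3->5
match: 0->0, 1->8, 2->1, 3->6
match: 0->2, 1->8, 2->1, 3->0
match: 0->2, 1->8, 2->1, 3->5
match: 0->2, 1->8, 2->1, 3->6
match: 0->5, 1->8, 2->1, 3->0
match: 0->5, 1->8, 2->1, 3->2
match: 0->5, 1->8, 2->1, 3->6
match: 0->6, 1->8, 2->1, 3->0 | applicable
match: 0->6, 1->8, 2->1, 3->2 | applicable
match: 0->6, 1->8, 2->1, 3->5 | applicable
count: 12
applicable_count: 3


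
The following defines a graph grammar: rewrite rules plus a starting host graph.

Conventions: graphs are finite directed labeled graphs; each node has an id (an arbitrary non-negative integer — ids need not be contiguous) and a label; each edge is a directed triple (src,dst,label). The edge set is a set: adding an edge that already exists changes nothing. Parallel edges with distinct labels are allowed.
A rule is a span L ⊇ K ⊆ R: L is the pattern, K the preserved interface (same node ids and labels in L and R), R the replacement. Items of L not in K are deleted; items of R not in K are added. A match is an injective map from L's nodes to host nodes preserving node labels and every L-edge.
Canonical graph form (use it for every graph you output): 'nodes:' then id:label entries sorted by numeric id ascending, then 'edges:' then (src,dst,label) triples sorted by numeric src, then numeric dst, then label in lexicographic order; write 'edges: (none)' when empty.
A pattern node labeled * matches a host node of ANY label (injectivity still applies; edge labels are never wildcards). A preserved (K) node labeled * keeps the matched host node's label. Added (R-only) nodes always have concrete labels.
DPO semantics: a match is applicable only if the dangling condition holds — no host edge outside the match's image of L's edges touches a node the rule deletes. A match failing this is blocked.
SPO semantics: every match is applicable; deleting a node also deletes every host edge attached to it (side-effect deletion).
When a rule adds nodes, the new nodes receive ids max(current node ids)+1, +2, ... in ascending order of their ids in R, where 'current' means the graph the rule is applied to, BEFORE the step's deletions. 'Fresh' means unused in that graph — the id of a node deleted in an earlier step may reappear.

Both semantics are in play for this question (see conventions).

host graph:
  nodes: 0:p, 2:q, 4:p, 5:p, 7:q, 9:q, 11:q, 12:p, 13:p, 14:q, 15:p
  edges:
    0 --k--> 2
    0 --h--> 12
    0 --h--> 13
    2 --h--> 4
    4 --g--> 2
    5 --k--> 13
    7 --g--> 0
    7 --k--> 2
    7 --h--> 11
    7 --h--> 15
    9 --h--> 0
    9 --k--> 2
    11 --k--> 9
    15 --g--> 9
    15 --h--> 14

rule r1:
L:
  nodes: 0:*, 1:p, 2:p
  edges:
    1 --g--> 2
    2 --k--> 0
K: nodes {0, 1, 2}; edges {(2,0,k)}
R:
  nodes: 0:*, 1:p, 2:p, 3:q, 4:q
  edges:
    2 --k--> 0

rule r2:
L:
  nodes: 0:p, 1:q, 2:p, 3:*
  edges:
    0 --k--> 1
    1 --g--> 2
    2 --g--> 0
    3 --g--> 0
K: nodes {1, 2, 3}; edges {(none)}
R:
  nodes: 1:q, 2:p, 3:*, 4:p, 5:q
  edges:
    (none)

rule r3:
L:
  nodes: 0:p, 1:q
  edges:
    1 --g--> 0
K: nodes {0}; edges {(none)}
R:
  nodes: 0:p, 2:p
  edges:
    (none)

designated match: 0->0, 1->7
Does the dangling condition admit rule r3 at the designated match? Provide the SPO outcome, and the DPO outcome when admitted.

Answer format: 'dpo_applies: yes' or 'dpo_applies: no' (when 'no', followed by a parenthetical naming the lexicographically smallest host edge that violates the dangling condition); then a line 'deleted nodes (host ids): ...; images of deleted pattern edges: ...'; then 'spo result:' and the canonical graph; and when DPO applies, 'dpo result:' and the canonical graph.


dpo_applies: no
(the rule deletes node 7, which keeps host edge (7,2,k) outside the match image — the dangling condition fails, DPO blocks; SPO proceeds and side-deletes such edges)
deleted nodes (host ids): 7; images of deleted pattern edges: (7,0,g)
spo result:
nodes: 0:p, 2:q, 4:p, 5:p, 9:q, 11:q, 12:p, 13:p, 14:q, 15:p, 16:p
edges: (0,2,k); (0,12,h); (0,13,h); (2,4,h); (4,2,g); (5,13,k); (9,0,h); (9,2,k); (11,9,k); (15,9,g); (15,14,h)


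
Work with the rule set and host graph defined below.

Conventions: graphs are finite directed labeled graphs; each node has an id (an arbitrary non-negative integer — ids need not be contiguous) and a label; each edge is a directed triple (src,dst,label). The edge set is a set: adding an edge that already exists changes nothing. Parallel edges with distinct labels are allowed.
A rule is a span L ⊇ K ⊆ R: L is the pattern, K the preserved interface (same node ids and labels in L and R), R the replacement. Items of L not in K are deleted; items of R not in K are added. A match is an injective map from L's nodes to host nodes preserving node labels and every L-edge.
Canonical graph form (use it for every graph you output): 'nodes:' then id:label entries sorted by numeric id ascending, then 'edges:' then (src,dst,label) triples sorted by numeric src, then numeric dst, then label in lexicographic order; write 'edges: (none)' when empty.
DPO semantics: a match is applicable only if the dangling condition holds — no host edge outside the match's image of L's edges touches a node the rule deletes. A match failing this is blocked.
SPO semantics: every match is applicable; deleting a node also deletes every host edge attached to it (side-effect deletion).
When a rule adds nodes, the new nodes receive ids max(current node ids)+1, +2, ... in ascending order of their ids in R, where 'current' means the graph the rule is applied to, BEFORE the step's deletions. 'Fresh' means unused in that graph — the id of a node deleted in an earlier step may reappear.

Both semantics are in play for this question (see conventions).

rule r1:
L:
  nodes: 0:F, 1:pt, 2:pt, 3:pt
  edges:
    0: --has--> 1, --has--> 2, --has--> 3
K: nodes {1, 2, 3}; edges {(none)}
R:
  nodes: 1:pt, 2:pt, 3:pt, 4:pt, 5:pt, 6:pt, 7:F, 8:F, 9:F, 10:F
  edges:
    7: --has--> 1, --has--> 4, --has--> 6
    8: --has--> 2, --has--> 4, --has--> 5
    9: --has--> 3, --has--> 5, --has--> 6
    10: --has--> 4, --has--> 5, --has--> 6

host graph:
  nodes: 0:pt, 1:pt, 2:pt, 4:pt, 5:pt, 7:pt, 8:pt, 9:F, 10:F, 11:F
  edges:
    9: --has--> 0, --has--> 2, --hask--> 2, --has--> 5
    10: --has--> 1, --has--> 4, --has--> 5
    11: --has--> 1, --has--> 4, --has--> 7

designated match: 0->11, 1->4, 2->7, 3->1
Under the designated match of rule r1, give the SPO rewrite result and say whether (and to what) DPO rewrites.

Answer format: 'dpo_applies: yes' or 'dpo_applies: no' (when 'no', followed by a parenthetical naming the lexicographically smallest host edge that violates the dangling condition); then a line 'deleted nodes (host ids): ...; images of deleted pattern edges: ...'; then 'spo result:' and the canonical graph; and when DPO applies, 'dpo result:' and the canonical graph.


dpo_applies: yes
deleted nodes (host ids): 11; images of deleted pattern edges: (11,1,has); (11,4,has); (11,7,has)
spo result:
nodes: 0:pt, 1:pt, 2:pt, 4:pt, 5:pt, 7:pt, 8:pt, 9:F, 10:F, 12:pt, 13:pt, 14:pt, 15:F, 16:F, 17:F, 18:F
edges: (9,0,has); (9,2,has); (9,2,hask); (9,5,has); (10,1,has); (10,4,has); (10,5,has); (15,4,has); (15,12,has); (15,14,has); (16,7,has); (16,12,has); (16,13,has); (17,1,has); (17,13,has); (17,14,has); (18,12,has); (18,13,has); (18,14,has)
dpo result:
nodes: 0:pt, 1:pt, 2:pt, 4:pt, 5:pt, 7:pt, 8:pt, 9:F, 10:F, 12:pt, 13:pt, 14:pt, 15:F, 16:F, 17:F, 18:F
edges: (9,0,has); (9,2,has); (9,2,hask); (9,5,has); (10,1,has); (10,4,has); (10,5,has); (15,4,has); (15,12,has); (15,14,has); (16,7,has); (16,12,has); (16,13,has); (17,1,has); (17,13,has); (17,14,has); (18,12,has); (18,13,has); (18,14,has)


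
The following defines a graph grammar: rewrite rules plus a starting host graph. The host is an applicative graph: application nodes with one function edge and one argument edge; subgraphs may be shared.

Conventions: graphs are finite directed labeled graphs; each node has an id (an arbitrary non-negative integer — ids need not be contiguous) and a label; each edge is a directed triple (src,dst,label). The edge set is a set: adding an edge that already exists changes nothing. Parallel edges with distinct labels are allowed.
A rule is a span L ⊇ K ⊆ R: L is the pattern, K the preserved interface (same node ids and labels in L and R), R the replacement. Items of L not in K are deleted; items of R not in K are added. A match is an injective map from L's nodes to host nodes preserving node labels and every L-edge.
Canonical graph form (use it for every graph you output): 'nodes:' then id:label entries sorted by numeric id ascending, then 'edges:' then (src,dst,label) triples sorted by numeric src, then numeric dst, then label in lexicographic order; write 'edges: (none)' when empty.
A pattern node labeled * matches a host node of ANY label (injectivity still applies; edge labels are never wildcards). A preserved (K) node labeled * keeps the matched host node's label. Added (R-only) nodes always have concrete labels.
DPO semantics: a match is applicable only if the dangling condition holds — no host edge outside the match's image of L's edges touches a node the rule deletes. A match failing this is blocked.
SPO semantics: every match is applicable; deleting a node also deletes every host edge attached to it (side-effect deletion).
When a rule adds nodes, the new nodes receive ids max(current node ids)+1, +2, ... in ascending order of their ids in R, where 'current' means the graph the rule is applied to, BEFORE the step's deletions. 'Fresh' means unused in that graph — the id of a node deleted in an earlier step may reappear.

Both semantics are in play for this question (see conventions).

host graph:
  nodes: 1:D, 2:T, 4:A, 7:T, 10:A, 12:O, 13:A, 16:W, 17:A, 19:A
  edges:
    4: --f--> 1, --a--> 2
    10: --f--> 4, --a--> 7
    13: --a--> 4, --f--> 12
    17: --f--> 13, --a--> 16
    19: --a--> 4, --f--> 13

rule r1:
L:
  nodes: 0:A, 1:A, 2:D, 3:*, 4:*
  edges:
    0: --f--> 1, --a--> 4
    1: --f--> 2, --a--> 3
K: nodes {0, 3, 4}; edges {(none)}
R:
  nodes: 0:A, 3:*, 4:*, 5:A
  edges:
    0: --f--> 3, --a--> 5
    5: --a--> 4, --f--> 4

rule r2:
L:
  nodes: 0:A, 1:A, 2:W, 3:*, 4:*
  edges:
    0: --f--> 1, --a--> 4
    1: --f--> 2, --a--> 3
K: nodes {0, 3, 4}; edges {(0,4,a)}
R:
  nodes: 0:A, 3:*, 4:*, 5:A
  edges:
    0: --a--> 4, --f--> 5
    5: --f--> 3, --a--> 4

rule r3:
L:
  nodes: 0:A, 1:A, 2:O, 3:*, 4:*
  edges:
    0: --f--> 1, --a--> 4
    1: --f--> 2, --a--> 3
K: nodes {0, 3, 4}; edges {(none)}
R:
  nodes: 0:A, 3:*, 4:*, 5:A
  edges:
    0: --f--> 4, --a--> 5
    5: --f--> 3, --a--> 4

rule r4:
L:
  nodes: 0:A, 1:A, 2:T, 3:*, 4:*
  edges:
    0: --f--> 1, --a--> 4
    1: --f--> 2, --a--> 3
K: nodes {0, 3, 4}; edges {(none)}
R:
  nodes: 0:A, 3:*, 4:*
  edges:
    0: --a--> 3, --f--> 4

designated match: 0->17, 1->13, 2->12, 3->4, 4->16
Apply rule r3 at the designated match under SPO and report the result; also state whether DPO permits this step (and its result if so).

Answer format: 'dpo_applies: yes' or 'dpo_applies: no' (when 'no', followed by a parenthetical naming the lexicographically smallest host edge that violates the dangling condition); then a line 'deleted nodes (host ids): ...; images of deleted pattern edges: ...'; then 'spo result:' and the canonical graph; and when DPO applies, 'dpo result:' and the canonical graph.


dpo_applies: no
(the rule deletes node 13, which keeps host edge (19,13,f) outside the match image — the dangling condition fails, DPO blocks; SPO proceeds and side-deletes such edges)
deleted nodes (host ids): 12, 13; images of deleted pattern edges: (13,4,a); (13,12,f); (17,13,f); (17,16,a)
spo result:
nodes: 1:D, 2:T, 4:A, 7:T, 10:A, 16:W, 17:A, 19:A, 20:A
edges: (4,1,f); (4,2,a); (10,4,f); (10,7,a); (17,16,f); (17,20,a); (19,4,a); (20,4,f); (20,16,a)


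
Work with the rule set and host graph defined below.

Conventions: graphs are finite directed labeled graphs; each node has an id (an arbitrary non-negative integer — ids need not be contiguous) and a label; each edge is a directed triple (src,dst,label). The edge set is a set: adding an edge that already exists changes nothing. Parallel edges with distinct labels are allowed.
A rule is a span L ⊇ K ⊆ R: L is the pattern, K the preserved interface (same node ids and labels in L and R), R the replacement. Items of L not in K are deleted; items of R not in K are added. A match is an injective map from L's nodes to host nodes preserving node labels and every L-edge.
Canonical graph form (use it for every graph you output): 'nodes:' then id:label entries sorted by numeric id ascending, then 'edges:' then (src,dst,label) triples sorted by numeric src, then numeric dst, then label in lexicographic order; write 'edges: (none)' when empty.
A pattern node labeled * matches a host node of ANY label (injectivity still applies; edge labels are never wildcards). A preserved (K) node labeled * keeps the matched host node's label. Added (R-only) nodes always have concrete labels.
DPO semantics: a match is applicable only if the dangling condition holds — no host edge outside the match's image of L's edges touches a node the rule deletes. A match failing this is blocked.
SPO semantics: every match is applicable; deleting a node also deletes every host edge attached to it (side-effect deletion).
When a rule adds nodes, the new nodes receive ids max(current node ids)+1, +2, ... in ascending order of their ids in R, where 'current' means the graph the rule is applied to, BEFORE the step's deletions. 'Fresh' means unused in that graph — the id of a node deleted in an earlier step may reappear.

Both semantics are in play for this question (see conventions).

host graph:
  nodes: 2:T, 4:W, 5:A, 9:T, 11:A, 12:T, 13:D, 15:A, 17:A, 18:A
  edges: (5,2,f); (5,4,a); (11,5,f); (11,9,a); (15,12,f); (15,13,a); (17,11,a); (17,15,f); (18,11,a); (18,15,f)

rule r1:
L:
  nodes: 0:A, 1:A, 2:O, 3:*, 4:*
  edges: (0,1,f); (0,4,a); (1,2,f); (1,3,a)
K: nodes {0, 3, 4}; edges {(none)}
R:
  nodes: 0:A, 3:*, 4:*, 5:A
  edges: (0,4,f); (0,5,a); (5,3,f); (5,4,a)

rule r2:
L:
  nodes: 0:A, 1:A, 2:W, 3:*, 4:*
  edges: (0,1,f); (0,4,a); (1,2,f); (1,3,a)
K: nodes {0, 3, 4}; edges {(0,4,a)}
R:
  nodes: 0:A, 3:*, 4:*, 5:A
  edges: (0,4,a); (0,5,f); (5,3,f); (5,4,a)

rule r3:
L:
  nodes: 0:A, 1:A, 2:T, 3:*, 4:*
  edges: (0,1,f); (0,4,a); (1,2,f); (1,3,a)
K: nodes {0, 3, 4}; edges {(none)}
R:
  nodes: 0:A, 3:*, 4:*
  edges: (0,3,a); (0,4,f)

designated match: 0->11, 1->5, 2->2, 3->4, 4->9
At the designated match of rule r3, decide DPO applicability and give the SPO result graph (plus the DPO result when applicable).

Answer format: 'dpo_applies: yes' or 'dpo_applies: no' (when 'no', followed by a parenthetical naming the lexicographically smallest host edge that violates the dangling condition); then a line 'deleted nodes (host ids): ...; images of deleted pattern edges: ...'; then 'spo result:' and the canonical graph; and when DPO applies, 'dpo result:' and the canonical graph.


dpo_applies: yes
deleted nodes (host ids): 2, 5; images of deleted pattern edges: (5,2,f); (5,4,a); (11,5,f); (11,9,a)
spo result:
nodes: 4:W, 9:T, 11:A, 12:T, 13:D, 15:A, 17:A, 18:A
edges: (11,4,a); (11,9,f); (15,12,f); (15,13,a); (17,11,a); (17,15,f); (18,11,a); (18,15,f)
dpo result:
nodes: 4:W, 9:T, 11:A, 12:T, 13:D, 15:A, 17:A, 18:A
edges: (11,4,a); (11,9,f); (15,12,f); (15,13,a); (17,11,a); (17,15,f); (18,11,a); (18,15,f)


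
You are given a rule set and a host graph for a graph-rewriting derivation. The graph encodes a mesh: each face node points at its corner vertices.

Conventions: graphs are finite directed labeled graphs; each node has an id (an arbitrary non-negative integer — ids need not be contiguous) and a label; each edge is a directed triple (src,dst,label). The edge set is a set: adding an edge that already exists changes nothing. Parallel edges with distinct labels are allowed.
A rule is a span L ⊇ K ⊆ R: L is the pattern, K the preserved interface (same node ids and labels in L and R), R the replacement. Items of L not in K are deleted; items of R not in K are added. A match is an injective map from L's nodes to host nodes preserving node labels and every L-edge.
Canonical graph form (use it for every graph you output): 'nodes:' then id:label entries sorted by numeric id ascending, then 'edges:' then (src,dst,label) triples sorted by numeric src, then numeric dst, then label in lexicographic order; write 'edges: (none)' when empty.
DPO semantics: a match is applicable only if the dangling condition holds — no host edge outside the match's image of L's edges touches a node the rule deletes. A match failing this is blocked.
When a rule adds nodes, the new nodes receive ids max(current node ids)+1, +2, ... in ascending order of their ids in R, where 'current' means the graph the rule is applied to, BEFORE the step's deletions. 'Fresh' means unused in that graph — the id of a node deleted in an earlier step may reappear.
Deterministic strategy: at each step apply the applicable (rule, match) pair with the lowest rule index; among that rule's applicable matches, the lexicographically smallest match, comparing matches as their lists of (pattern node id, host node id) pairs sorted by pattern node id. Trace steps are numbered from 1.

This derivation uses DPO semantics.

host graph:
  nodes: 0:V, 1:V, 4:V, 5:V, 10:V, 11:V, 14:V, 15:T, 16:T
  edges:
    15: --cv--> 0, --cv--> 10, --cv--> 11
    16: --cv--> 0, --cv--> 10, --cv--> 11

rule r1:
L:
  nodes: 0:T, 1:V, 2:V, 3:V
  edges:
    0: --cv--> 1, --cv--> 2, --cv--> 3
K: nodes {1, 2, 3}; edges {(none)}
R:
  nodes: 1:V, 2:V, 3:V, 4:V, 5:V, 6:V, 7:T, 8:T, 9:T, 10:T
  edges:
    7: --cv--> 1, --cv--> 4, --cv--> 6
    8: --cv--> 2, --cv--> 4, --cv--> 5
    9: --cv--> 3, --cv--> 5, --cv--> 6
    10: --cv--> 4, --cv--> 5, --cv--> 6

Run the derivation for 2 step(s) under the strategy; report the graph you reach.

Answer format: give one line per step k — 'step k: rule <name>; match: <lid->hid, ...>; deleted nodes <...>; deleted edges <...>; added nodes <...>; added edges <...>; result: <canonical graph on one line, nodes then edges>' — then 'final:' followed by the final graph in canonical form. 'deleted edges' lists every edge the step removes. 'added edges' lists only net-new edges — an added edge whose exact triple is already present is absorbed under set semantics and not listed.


step 1: rule r1; match: 0->15, 1->0, 2->10, 3->11; deleted nodes 15; deleted edges (15,0,cv); (15,10,cv); (15,11,cv); added nodes 17, 18, 19, 20, 21, 22, 23; added edges (20,0,cv); (20,17,cv); (20,19,cv); (21,10,cv); (21,17,cv); (21,18,cv); (22,11,cv); (22,18,cv); (22,19,cv); (23,17,cv); (23,18,cv); (23,19,cv); result: nodes: 0:V, 1:V, 4:V, 5:V, 10:V, 11:V, 14:V, 16:T, 17:V, 18:V, 19:V, 20:T, 21:T, 22:T, 23:T edges: (16,0,cv); (16,10,cv); (16,11,cv); (20,0,cv); (20,17,cv); (20,19,cv); (21,10,cv); (21,17,cv); (21,18,cv); (22,11,cv); (22,18,cv); (22,19,cv); (23,17,cv); (23,18,cv); (23,19,cv)
step 2: rule r1; match: 0->16, 1->0, 2->10, 3->11; deleted nodes 16; deleted edges (16,0,cv); (16,10,cv); (16,11,cv); added nodes 24, 25, 26, 27, 28, 29, 30; added edges (27,0,cv); (27,24,cv); (27,26,cv); (28,10,cv); (28,24,cv); (28,25,cv); (29,11,cv); (29,25,cv); (29,26,cv); (30,24,cv); (30,25,cv); (30,26,cv); result: nodes: 0:V, 1:V, 4:V, 5:V, 10:V, 11:V, 14:V, 17:V, 18:V, 19:V, 20:T, 21:T, 22:T, 23:T, 24:V, 25:V, 26:V, 27:T, 28:T, 29:T, 30:T edges: (20,0,cv); (20,17,cv); (20,19,cv); (21,10,cv); (21,17,cv); (21,18,cv); (22,11,cv); (22,18,cv); (22,19,cv); (23,17,cv); (23,18,cv); (23,19,cv); (27,0,cv); (27,24,cv); (27,26,cv); (28,10,cv); (28,24,cv); (28,25,cv); (29,11,cv); (29,25,cv); (29,26,cv); (30,24,cv); (30,25,cv); (30,26,cv)
final:
nodes: 0:V, 1:V, 4:V, 5:V, 10:V, 11:V, 14:V, 17:V, 18:V, 19:V, 20:T, 21:T, 22:T, 23:T, 24:V, 25:V, 26:V, 27:T, 28:T, 29:T, 30:T
edges: (20,0,cv); (20,17,cv); (20,19,cv); (21,10,cv); (21,17,cv); (21,18,cv); (22,11,cv); (22,18,cv); (22,19,cv); (23,17,cv); (23,18,cv); (23,19,cv); (27,0,cv); (27,24,cv); (27,26,cv); (28,10,cv); (28,24,cv); (28,25,cv); (29,11,cv); (29,25,cv); (29,26,cv); (30,24,cv); (30,25,cv); (30,26,cv)


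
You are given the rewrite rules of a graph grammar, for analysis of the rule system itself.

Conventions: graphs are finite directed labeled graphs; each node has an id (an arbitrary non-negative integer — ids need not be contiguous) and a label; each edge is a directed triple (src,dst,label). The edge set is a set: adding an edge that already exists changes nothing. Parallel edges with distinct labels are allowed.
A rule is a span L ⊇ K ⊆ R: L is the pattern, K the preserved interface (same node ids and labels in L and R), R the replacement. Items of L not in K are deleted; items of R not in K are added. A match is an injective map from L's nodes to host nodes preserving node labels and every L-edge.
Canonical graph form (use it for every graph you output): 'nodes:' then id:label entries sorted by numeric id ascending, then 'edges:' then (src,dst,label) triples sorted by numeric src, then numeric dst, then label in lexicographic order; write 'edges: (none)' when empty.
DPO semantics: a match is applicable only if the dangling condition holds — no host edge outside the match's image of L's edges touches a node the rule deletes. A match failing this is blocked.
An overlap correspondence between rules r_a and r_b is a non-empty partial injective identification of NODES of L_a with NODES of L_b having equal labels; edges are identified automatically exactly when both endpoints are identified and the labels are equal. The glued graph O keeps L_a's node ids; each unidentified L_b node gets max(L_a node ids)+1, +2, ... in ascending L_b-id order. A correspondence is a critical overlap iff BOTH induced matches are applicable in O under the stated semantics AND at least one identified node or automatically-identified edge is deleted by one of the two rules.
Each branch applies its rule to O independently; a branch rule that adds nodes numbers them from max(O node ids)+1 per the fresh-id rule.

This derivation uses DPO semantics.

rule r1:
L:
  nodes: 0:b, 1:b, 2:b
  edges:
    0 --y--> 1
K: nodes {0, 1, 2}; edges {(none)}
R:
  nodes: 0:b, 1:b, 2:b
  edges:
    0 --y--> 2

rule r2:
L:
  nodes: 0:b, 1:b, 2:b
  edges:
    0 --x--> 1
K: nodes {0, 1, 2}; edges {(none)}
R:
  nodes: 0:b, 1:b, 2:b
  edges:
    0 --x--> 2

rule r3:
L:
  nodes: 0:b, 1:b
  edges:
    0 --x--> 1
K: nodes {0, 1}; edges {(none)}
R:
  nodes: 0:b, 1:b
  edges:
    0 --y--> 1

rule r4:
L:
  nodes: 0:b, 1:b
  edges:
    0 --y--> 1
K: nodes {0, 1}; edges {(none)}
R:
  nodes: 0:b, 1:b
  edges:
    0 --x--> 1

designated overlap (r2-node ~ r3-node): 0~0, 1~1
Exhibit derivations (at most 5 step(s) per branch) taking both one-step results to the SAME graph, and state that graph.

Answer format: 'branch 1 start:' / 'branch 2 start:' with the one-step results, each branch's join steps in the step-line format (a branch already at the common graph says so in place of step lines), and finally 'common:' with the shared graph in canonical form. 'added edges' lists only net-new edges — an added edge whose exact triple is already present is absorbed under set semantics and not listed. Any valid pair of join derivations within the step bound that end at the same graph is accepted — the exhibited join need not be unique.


branch 1 start:
nodes: 0:b, 1:b, 2:b
edges: (0,2,x)
branch 2 start:
nodes: 0:b, 1:b, 2:b
edges: (0,1,y)
branch 1 step 1: rule r2; match: 0->0, 1->2, 2->1; deleted nodes (none); deleted edges (0,2,x); added nodes (none); added edges (0,1,x); result: nodes: 0:b, 1:b, 2:b edges: (0,1,x)
branch 2 step 1: rule r4; match: 0->0, 1->1; deleted nodes (none); deleted edges (0,1,y); added nodes (none); added edges (0,1,x); result: nodes: 0:b, 1:b, 2:b edges: (0,1,x)
common:
nodes: 0:b, 1:b, 2:b
edges: (0,1,x)


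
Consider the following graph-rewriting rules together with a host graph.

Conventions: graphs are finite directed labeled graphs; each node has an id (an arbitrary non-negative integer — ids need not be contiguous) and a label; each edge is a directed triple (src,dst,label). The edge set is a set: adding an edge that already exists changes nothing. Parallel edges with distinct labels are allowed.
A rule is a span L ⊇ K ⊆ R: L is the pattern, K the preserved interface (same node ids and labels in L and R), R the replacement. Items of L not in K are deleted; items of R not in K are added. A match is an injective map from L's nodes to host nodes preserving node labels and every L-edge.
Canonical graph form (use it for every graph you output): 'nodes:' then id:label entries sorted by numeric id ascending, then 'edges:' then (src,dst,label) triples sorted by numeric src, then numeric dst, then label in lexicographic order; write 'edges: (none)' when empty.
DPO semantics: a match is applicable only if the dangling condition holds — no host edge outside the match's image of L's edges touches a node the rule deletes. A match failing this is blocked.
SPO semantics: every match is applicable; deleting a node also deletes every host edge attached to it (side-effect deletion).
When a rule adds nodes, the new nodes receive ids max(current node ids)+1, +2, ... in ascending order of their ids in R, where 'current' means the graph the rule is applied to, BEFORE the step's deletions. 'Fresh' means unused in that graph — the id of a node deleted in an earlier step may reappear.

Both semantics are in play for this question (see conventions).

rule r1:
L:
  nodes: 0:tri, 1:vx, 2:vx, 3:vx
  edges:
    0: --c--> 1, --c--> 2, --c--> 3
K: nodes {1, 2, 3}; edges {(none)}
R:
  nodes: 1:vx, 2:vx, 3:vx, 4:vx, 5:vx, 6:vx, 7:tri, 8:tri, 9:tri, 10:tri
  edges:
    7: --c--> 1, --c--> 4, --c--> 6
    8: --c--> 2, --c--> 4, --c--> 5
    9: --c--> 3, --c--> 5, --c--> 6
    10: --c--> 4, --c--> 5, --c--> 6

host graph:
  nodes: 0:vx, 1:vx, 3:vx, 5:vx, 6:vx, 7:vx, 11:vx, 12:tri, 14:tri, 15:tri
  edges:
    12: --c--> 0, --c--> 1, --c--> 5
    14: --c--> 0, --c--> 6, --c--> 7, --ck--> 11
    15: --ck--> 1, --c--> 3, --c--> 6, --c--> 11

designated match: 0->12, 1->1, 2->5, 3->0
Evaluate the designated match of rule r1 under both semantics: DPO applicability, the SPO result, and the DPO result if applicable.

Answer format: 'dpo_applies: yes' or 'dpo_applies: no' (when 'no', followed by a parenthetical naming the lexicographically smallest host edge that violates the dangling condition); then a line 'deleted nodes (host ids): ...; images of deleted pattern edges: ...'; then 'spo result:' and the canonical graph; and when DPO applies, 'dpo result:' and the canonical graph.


dpo_applies: yes
deleted nodes (host ids): 12; images of deleted pattern edges: (12,0,c); (12,1,c); (12,5,c)
spo result:
nodes: 0:vx, 1:vx, 3:vx, 5:vx, 6:vx, 7:vx, 11:vx, 14:tri, 15:tri, 16:vx, 17:vx, 18:vx, 19:tri, 20:tri, 21:tri, 22:tri
edges: (14,0,c); (14,6,c); (14,7,c); (14,11,ck); (15,1,ck); (15,3,c); (15,6,c); (15,11,c); (19,1,c); (19,16,c); (19,18,c); (20,5,c); (20,16,c); (20,17,c); (21,0,c); (21,17,c); (21,18,c); (22,16,c); (22,17,c); (22,18,c)
dpo result:
nodes: 0:vx, 1:vx, 3:vx, 5:vx, 6:vx, 7:vx, 11:vx, 14:tri, 15:tri, 16:vx, 17:vx, 18:vx, 19:tri, 20:tri, 21:tri, 22:tri
edges: (14,0,c); (14,6,c); (14,7,c); (14,11,ck); (15,1,ck); (15,3,c); (15,6,c); (15,11,c); (19,1,c); (19,16,c); (19,18,c); (20,5,c); (20,16,c); (20,17,c); (21,0,c); (21,17,c); (21,18,c); (22,16,c); (22,17,c); (22,18,c)


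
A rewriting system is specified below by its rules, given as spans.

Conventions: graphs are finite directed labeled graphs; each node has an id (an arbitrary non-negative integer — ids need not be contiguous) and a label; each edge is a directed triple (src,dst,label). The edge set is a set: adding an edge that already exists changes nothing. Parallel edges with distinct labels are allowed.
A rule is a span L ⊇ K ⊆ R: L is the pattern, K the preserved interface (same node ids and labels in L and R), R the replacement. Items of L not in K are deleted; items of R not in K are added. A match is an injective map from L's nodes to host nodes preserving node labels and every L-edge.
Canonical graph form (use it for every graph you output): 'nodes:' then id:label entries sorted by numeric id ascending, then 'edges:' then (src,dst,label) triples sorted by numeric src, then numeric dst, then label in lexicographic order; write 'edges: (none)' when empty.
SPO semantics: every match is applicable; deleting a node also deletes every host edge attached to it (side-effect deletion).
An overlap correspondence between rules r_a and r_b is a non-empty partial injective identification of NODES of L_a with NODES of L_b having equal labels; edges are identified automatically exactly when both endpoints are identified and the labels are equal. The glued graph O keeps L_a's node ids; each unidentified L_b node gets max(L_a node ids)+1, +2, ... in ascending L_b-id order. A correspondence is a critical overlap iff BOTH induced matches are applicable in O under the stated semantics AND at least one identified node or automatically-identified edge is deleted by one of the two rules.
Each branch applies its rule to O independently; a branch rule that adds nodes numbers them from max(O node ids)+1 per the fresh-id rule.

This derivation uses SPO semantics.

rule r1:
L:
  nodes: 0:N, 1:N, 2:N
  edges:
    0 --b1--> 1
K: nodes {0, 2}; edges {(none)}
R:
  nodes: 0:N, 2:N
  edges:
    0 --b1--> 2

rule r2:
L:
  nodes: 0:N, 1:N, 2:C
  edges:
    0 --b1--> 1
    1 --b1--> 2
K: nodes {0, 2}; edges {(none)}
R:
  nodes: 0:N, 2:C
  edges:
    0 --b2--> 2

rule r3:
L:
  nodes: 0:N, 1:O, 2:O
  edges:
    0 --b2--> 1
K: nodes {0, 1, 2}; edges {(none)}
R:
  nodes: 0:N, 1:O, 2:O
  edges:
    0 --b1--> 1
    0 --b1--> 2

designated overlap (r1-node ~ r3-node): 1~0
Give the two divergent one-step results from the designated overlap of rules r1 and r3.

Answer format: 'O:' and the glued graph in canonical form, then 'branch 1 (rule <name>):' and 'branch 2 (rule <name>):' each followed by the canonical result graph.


O:
nodes: 0:N, 1:N, 2:N, 3:O, 4:O
edges: (0,1,b1); (1,3,b2)
branch 1 (rule r1):
nodes: 0:N, 2:N, 3:O, 4:O
edges: (0,2,b1)
branch 2 (rule r3):
nodes: 0:N, 1:N, 2:N, 3:O, 4:O
edges: (0,1,b1); (1,3,b1); (1,4,b1)
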